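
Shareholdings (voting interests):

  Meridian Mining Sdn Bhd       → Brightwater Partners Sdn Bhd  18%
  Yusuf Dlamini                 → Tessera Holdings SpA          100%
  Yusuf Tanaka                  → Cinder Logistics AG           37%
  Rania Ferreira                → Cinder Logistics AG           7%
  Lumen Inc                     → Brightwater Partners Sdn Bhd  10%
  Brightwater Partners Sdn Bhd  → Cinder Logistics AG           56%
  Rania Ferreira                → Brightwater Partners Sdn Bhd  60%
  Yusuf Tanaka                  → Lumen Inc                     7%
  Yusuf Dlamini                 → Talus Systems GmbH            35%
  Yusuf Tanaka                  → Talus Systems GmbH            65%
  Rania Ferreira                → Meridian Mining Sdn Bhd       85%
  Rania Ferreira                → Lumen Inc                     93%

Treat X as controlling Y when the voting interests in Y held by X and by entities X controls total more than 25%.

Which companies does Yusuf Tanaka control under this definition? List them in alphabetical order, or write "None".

Yusuf Tanaka holds 65% of Talus, so Yusuf Tanaka controls Talus.
Yusuf Tanaka holds 37% of Cinder, so Yusuf Tanaka controls Cinder.
No other company's threshold is met.

Cinder Logistics AG, Talus Systems GmbH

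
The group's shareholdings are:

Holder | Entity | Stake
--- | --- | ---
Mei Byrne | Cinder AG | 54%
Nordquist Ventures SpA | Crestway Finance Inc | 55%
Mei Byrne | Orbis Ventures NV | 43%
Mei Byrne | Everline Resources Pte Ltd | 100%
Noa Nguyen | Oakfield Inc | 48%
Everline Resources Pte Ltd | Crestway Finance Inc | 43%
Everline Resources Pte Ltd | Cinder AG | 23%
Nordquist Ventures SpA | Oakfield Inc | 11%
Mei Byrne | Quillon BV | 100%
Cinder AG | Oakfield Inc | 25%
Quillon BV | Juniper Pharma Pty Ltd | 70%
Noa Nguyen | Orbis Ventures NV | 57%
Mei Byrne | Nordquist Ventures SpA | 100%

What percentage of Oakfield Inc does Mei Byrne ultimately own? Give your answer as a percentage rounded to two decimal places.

Mei reaches Oakfield along 3 paths.
Via Cinder: 54% × 25% = 13.5%.
Via Everline → Cinder: 100% × 23% × 25% = 5.75%.
Via Nordquist: 100% × 11% = 11%.
Total: 13.5% + 5.75% + 11% = 30.25%.

30.25%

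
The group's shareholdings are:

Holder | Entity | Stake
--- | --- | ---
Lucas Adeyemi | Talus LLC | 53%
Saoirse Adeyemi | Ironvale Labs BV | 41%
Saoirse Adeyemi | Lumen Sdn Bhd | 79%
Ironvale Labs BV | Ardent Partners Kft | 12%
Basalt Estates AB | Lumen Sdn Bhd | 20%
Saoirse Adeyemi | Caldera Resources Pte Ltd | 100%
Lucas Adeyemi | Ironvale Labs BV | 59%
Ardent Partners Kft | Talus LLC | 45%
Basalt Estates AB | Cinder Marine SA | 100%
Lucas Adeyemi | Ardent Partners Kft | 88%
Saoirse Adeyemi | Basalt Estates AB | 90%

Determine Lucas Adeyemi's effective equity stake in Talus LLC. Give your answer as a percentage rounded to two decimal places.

Lucas reaches Talus along 3 paths.
Direct stake: 53% = 53%.
Via Ironvale → Ardent: 59% × 12% × 45% = 3.186%.
Via Ardent: 88% × 45% = 39.6%.
Total: 53% + 3.186% + 39.6% = 95.786%.
Rounded: 95.79%.

95.79%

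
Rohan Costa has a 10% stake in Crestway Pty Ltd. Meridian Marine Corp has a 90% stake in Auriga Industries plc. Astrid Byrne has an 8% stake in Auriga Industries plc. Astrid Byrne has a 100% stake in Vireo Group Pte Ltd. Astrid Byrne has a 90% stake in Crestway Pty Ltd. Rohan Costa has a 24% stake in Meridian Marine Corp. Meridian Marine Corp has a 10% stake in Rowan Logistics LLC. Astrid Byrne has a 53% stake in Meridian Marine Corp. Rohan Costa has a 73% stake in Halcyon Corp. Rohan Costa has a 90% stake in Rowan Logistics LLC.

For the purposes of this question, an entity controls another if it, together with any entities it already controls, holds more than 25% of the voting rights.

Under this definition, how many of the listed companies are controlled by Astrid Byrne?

4

Astrid holds 90% of Crestway, so Astrid controls Crestway.
Astrid holds 53% of Meridian, so Astrid controls Meridian.
Meridian and Astrid together hold 90% + 8% = 98% of Auriga, so Astrid controls Auriga.
Astrid holds 100% of Vireo, so Astrid controls Vireo.
No other company's threshold is met.
Astrid controls 4 companies.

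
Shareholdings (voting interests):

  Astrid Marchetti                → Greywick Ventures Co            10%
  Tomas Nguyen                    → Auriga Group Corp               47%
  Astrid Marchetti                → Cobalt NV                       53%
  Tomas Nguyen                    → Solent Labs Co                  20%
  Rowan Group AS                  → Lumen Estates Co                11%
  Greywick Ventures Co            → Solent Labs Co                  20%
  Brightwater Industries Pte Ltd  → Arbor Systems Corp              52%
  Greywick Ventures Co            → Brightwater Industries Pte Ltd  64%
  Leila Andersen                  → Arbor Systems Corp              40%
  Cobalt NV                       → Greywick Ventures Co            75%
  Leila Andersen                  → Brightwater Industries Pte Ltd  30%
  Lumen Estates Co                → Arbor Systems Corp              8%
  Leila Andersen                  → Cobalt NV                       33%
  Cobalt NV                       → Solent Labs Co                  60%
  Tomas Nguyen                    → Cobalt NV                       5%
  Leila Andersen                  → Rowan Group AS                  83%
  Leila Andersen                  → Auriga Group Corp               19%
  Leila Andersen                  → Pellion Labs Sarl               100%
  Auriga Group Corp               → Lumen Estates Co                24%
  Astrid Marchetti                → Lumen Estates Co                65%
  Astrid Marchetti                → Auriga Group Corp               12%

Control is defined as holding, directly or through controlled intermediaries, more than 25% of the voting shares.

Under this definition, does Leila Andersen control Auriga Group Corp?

Leila holds 33% of Cobalt, so Leila controls Cobalt.
Leila holds 83% of Rowan, so Leila controls Rowan.
Cobalt holds 75% of Greywick, so Leila controls Greywick.
Leila and Greywick together hold 30% + 64% = 94% of Brightwater, so Leila controls Brightwater.
Brightwater and Leila together hold 52% + 40% = 92% of Arbor, so Leila controls Arbor.
Leila holds 100% of Pellion, so Leila controls Pellion.
Cobalt and Greywick together hold 60% + 20% = 80% of Solent, so Leila controls Solent.
In Auriga, Leila's side holds only 19%, not > 25%.
So Leila does not control Auriga.

No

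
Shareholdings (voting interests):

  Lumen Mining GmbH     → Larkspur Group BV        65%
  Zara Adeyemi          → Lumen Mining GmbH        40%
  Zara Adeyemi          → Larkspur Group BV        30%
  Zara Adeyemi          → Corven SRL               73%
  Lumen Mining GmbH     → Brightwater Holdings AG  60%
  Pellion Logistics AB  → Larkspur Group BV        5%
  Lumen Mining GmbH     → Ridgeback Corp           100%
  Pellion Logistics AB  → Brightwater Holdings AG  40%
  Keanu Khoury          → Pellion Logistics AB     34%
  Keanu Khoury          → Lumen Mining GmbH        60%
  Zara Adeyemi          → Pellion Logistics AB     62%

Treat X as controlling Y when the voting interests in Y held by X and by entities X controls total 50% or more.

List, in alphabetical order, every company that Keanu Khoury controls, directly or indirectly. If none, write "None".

Brightwater Holdings AG, Larkspur Group BV, Lumen Mining GmbH, Ridgeback Corp

Keanu holds 60% of Lumen, so Keanu controls Lumen.
Lumen holds 60% of Brightwater, so Keanu controls Brightwater.
Lumen holds 65% of Larkspur, so Keanu controls Larkspur.
Lumen holds 100% of Ridgeback, so Keanu controls Ridgeback.
No other company's threshold is met.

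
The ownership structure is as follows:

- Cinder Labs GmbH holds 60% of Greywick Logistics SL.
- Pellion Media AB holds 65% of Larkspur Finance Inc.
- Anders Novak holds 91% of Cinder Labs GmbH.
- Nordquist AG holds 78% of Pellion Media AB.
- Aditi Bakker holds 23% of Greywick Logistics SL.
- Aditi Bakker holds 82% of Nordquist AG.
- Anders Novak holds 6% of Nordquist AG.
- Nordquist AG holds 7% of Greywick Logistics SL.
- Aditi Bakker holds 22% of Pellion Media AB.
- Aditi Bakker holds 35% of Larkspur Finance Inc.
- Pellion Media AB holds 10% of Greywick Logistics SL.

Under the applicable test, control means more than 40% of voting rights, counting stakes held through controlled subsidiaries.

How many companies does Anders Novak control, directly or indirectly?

2

Anders holds 91% of Cinder, so Anders controls Cinder.
Cinder holds 60% of Greywick, so Anders controls Greywick.
No other company's threshold is met.
Anders controls 2 companies.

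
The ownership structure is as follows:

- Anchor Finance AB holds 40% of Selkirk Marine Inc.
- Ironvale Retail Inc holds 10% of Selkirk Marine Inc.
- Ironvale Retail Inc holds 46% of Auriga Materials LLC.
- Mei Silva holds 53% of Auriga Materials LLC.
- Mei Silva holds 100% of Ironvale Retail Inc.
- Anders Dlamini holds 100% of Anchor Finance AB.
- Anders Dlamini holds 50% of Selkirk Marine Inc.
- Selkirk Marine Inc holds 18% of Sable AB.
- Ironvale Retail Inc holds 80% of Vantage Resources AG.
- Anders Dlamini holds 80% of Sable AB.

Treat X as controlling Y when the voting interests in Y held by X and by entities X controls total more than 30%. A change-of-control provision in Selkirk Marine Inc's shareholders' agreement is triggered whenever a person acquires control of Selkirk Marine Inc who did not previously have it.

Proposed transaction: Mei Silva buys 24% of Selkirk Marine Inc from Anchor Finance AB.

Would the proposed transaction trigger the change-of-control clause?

Yes

The purchase adds only to Mei's holdings (Anchor's stake shrinks), so Mei is the only person who could newly come to control Selkirk.
Mei holds 100% of Ironvale, so Mei controls Ironvale.
Mei and Ironvale together hold 53% + 46% = 99% of Auriga, so Mei controls Auriga.
Ironvale holds 80% of Vantage, so Mei controls Vantage.
In Selkirk, Mei's side holds only 10%, not > 30%.
So before the transaction, Mei does not control Selkirk.
After the purchase, Mei holds 24% of Selkirk directly, and Anchor's stake falls to 16%.
Ironvale and Mei together hold 10% + 24% = 34% of Selkirk, so Mei controls Selkirk.
Mei did not control Selkirk before and does after, so the clause is triggered.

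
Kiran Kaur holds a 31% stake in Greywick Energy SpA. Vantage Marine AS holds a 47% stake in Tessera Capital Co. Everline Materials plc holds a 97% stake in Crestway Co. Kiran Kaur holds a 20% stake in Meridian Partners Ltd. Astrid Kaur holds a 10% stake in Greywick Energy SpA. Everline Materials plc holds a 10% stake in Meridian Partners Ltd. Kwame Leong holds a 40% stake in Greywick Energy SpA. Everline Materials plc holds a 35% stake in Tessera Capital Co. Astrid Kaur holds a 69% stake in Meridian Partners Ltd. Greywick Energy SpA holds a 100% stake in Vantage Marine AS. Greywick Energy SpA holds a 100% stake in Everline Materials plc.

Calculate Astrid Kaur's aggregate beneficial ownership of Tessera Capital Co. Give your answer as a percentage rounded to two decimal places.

Astrid reaches Tessera along 2 paths.
Via Greywick → Everline: 10% × 100% × 35% = 3.5%.
Via Greywick → Vantage: 10% × 100% × 47% = 4.7%.
Total: 3.5% + 4.7% = 8.2%.
Rounded: 8.20%.

8.20%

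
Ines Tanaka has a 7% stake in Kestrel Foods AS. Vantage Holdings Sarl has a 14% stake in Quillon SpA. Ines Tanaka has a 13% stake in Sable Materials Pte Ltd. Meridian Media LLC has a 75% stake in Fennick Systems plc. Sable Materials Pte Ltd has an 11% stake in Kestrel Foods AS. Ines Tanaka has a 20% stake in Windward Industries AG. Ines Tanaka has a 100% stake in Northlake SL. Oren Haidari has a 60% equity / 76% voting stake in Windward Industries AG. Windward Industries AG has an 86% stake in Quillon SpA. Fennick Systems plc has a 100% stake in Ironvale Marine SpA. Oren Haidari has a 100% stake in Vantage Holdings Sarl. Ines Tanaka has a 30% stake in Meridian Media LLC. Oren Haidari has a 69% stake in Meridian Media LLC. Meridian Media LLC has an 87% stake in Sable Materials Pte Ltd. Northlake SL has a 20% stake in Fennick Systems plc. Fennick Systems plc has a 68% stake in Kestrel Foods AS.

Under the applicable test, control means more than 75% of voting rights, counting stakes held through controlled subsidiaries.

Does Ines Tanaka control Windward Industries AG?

Ines holds 100% of Northlake, so Ines controls Northlake.
In Windward, Ines's side holds only 20%, not > 75%.
So Ines does not control Windward.

No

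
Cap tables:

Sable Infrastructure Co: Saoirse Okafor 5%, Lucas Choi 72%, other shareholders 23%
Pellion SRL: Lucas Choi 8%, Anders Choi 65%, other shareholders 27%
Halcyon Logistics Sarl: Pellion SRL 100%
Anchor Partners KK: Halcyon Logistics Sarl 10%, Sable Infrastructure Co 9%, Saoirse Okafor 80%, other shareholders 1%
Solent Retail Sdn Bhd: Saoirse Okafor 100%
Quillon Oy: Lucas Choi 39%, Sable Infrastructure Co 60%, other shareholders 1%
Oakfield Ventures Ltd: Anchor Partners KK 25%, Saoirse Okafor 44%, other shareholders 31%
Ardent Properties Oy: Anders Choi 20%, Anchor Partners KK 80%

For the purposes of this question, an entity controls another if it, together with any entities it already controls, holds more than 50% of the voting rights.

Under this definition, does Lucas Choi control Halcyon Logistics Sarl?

Lucas holds 72% of Sable, so Lucas controls Sable.
Lucas and Sable together hold 39% + 60% = 99% of Quillon, so Lucas controls Quillon.
Neither Lucas nor any entity Lucas controls holds any voting interest in Halcyon.
So Lucas does not control Halcyon.

No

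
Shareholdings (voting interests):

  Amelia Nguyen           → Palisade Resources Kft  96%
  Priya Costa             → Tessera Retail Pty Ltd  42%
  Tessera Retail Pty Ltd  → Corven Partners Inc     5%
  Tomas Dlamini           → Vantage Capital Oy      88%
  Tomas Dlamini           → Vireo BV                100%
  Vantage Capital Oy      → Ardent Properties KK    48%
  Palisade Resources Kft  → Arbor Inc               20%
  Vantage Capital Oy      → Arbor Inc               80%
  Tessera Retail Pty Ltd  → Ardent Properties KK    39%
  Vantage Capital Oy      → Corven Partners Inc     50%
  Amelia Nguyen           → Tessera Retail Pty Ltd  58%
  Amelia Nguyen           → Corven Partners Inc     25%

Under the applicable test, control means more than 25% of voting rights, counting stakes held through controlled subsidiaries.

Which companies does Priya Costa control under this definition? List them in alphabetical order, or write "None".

Ardent Properties KK, Tessera Retail Pty Ltd

Priya holds 42% of Tessera, so Priya controls Tessera.
Tessera holds 39% of Ardent, so Priya controls Ardent.
No other company's threshold is met.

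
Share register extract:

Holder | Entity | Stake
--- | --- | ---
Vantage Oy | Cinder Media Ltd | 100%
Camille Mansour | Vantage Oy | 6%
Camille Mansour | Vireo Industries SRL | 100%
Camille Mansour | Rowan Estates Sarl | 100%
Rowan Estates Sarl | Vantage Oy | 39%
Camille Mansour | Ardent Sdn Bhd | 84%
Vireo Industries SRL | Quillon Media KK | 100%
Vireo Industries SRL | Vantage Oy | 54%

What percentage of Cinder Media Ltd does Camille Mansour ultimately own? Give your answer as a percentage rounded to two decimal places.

99.00%

Camille reaches Cinder along 3 paths.
Via Vireo → Vantage: 100% × 54% × 100% = 54%.
Via Rowan → Vantage: 100% × 39% × 100% = 39%.
Via Vantage: 6% × 100% = 6%.
Total: 54% + 39% + 6% = 99%.
Rounded: 99.00%.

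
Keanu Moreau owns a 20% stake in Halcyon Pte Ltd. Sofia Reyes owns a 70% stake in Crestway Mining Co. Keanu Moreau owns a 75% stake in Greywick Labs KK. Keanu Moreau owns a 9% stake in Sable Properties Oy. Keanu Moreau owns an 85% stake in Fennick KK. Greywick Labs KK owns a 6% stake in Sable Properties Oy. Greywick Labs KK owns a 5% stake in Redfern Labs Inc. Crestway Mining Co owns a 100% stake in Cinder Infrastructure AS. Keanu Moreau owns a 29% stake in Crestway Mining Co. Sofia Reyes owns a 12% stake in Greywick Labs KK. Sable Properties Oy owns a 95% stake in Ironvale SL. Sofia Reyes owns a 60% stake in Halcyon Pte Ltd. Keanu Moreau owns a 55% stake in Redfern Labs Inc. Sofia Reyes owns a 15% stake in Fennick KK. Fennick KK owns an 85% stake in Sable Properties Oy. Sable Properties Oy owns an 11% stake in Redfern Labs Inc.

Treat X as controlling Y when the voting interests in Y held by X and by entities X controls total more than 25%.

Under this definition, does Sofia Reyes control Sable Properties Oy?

Sofia holds 70% of Crestway, so Sofia controls Crestway.
Sofia holds 60% of Halcyon, so Sofia controls Halcyon.
Crestway holds 100% of Cinder, so Sofia controls Cinder.
Neither Sofia nor any entity Sofia controls holds any voting interest in Sable.
So Sofia does not control Sable.

No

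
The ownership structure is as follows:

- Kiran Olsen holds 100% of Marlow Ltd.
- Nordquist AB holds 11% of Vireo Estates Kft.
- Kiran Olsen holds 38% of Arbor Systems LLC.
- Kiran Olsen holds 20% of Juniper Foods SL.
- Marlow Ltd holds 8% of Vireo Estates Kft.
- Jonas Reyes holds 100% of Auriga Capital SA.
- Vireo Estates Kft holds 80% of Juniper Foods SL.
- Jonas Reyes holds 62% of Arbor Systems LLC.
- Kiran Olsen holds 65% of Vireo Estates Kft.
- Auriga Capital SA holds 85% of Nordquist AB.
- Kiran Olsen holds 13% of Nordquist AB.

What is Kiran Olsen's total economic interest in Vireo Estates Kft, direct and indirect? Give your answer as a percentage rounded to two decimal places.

74.43%

Kiran reaches Vireo along 3 paths.
Direct stake: 65% = 65%.
Via Marlow: 100% × 8% = 8%.
Via Nordquist: 13% × 11% = 1.43%.
Total: 65% + 8% + 1.43% = 74.43%.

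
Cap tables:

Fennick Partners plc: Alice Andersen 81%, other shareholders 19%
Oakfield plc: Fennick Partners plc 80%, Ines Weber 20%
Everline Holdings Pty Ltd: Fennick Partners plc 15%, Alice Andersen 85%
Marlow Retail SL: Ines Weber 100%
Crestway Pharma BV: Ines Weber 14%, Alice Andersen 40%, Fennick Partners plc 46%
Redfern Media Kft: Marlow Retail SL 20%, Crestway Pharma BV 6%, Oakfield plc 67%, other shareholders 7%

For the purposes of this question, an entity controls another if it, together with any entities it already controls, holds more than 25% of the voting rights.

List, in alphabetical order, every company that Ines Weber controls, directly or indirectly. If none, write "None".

Ines holds 100% of Marlow, so Ines controls Marlow.
No other company's threshold is met.

Marlow Retail SL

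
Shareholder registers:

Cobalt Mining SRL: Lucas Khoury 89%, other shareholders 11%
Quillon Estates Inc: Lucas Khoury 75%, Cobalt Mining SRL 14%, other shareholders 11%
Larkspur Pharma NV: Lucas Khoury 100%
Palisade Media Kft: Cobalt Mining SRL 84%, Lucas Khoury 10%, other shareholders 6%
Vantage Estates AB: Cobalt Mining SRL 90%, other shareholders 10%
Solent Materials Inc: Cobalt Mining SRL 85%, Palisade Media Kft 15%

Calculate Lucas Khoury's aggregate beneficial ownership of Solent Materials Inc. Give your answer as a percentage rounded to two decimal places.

88.36%

Lucas reaches Solent along 3 paths.
Via Cobalt: 89% × 85% = 75.65%.
Via Cobalt → Palisade: 89% × 84% × 15% = 11.214%.
Via Palisade: 10% × 15% = 1.5%.
Total: 75.65% + 11.214% + 1.5% = 88.364%.
Rounded: 88.36%.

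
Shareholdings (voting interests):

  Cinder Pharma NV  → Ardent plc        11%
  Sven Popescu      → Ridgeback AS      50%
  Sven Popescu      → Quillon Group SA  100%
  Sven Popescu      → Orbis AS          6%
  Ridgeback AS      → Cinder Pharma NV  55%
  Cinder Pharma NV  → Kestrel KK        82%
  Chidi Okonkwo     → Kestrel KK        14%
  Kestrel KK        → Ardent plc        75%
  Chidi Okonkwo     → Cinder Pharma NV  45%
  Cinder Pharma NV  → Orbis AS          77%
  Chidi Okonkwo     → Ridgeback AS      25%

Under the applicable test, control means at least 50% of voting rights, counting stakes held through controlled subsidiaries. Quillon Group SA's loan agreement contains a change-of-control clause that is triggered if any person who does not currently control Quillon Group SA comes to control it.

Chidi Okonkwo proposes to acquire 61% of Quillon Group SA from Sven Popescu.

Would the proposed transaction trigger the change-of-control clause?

The purchase adds only to Chidi's holdings (Sven's stake shrinks), so Chidi is the only person who could newly come to control Quillon.
Chidi's largest direct stake is 45% in Cinder, which does not meet the threshold, so Chidi controls no company.
Neither Chidi nor any entity Chidi controls holds any voting interest in Quillon.
So before the transaction, Chidi does not control Quillon.
After the purchase, Chidi holds 61% of Quillon directly, and Sven's stake falls to 39%.
Chidi holds 61% of Quillon, so Chidi controls Quillon.
Chidi did not control Quillon before and does after, so the clause is triggered.

Yes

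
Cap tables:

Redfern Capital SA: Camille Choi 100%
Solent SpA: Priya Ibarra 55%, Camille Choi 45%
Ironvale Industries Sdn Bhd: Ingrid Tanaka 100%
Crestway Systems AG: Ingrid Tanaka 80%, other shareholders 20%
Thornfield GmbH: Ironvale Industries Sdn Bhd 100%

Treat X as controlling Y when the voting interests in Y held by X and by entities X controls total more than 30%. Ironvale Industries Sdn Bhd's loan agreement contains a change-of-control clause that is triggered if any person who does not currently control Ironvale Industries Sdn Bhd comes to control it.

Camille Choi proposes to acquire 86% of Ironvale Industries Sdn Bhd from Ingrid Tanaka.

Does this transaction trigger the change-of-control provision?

Yes

The purchase adds only to Camille's holdings (Ingrid's stake shrinks), so Camille is the only person who could newly come to control Ironvale.
Camille holds 100% of Redfern, so Camille controls Redfern.
Camille holds 45% of Solent, so Camille controls Solent.
Neither Camille nor any entity Camille controls holds any voting interest in Ironvale.
So before the transaction, Camille does not control Ironvale.
After the purchase, Camille holds 86% of Ironvale directly, and Ingrid's stake falls to 14%.
Camille holds 86% of Ironvale, so Camille controls Ironvale.
Camille did not control Ironvale before and does after, so the clause is triggered.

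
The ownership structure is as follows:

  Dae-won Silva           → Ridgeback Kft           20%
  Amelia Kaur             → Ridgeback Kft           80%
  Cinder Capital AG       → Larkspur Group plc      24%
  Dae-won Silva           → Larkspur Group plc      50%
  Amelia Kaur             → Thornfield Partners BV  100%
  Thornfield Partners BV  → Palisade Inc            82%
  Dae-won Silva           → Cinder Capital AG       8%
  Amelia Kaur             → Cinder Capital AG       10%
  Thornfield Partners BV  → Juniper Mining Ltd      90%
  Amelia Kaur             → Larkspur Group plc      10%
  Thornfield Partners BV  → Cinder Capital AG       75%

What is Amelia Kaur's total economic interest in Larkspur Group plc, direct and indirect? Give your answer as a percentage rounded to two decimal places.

Amelia reaches Larkspur along 3 paths.
Via Cinder: 10% × 24% = 2.4%.
Via Thornfield → Cinder: 100% × 75% × 24% = 18%.
Direct stake: 10% = 10%.
Total: 2.4% + 18% + 10% = 30.4%.
Rounded: 30.40%.

30.40%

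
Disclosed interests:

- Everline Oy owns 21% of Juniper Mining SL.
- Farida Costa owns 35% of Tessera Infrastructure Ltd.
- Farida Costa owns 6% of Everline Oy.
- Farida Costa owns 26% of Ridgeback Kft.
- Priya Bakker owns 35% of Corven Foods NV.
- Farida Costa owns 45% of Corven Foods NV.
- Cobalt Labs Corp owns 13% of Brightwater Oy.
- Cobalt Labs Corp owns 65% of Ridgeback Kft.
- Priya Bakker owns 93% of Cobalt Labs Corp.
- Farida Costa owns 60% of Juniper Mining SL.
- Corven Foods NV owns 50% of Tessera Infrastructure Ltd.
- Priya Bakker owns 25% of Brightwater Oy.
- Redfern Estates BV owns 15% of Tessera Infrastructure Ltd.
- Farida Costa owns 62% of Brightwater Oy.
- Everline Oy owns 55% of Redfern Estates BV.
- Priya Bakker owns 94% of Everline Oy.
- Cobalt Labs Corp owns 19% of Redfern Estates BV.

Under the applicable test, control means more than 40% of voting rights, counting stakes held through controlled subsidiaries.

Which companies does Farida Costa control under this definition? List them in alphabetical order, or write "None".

Brightwater Oy, Corven Foods NV, Juniper Mining SL, Tessera Infrastructure Ltd

Farida holds 45% of Corven, so Farida controls Corven.
Farida holds 60% of Juniper, so Farida controls Juniper.
Corven and Farida together hold 50% + 35% = 85% of Tessera, so Farida controls Tessera.
Farida holds 62% of Brightwater, so Farida controls Brightwater.
No other company's threshold is met.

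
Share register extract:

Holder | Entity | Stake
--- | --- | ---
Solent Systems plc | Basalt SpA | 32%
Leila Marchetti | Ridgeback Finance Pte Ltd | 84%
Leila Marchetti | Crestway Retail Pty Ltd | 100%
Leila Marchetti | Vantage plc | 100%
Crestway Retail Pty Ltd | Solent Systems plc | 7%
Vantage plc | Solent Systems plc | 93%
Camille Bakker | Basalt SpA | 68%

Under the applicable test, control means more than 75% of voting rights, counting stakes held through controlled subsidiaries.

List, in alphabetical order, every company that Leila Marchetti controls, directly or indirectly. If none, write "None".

Leila holds 100% of Vantage, so Leila controls Vantage.
Leila holds 100% of Crestway, so Leila controls Crestway.
Leila holds 84% of Ridgeback, so Leila controls Ridgeback.
Vantage and Crestway together hold 93% + 7% = 100% of Solent, so Leila controls Solent.
No other company's threshold is met.

Crestway Retail Pty Ltd, Ridgeback Finance Pte Ltd, Solent Systems plc, Vantage plc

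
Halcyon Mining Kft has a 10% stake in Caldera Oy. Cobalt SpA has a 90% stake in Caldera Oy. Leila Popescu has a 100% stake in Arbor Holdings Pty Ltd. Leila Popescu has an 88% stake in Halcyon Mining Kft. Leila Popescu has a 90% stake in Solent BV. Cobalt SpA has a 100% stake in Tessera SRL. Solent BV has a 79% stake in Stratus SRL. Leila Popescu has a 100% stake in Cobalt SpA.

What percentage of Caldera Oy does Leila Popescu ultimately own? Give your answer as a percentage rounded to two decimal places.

Leila reaches Caldera along 2 paths.
Via Halcyon: 88% × 10% = 8.8%.
Via Cobalt: 100% × 90% = 90%.
Total: 8.8% + 90% = 98.8%.
Rounded: 98.80%.

98.80%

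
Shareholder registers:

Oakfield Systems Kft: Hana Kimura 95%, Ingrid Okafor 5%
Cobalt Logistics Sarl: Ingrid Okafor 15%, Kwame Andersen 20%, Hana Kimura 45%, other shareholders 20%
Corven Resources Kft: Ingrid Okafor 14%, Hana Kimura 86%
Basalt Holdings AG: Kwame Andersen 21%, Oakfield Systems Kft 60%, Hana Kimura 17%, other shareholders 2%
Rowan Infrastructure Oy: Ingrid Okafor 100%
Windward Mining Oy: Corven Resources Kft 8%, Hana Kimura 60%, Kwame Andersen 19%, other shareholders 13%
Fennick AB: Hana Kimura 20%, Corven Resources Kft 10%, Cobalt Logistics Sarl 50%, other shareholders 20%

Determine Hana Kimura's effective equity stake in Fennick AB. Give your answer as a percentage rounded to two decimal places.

51.10%

Hana reaches Fennick along 3 paths.
Direct stake: 20% = 20%.
Via Corven: 86% × 10% = 8.6%.
Via Cobalt: 45% × 50% = 22.5%.
Total: 20% + 8.6% + 22.5% = 51.1%.
Rounded: 51.10%.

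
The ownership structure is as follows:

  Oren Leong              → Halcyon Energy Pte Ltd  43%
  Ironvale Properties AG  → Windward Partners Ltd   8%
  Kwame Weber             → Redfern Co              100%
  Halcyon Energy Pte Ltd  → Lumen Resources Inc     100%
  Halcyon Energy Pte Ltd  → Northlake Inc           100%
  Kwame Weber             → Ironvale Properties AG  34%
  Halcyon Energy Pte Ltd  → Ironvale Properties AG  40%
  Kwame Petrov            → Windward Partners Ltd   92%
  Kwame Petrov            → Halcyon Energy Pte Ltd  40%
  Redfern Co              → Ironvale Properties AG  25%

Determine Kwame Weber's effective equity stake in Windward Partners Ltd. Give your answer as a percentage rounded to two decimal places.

4.72%

Kwame Weber reaches Windward along 2 paths.
Via Redfern → Ironvale: 100% × 25% × 8% = 2%.
Via Ironvale: 34% × 8% = 2.72%.
Total: 2% + 2.72% = 4.72%.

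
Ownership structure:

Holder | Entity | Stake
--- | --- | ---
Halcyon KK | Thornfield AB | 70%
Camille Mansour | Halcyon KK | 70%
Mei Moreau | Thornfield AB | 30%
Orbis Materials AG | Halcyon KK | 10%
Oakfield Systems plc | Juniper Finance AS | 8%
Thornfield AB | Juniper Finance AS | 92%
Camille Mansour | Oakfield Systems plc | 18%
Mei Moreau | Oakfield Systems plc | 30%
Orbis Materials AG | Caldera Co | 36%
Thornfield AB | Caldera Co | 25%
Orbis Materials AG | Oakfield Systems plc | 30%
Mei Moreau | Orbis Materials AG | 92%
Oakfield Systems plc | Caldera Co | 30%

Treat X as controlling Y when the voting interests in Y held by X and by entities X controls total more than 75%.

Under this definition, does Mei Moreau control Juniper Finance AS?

Mei holds 92% of Orbis, so Mei controls Orbis.
Neither Mei nor any entity Mei controls holds any voting interest in Juniper.
So Mei does not control Juniper.

No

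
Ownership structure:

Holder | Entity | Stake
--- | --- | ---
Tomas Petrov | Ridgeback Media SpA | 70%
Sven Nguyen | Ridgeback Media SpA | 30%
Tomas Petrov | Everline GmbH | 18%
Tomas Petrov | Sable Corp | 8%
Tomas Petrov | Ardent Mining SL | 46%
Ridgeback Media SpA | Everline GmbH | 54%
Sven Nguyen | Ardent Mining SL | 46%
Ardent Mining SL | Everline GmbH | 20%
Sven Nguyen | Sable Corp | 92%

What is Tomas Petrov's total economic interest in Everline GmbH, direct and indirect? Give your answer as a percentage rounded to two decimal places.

Tomas reaches Everline along 3 paths.
Via Ardent: 46% × 20% = 9.2%.
Via Ridgeback: 70% × 54% = 37.8%.
Direct stake: 18% = 18%.
Total: 9.2% + 37.8% + 18% = 65%.
Rounded: 65.00%.

65.00%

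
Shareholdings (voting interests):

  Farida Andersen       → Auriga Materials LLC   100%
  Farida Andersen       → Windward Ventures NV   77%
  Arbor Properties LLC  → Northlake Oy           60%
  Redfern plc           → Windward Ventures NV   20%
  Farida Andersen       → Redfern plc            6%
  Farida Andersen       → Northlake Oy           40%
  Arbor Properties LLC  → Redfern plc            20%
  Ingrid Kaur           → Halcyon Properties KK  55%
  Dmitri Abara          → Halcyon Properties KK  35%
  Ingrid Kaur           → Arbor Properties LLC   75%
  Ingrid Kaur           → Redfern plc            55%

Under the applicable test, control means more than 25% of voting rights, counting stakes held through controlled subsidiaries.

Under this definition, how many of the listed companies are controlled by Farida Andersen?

Farida holds 100% of Auriga, so Farida controls Auriga.
Farida holds 40% of Northlake, so Farida controls Northlake.
Farida holds 77% of Windward, so Farida controls Windward.
No other company's threshold is met.
Farida controls 3 companies.

3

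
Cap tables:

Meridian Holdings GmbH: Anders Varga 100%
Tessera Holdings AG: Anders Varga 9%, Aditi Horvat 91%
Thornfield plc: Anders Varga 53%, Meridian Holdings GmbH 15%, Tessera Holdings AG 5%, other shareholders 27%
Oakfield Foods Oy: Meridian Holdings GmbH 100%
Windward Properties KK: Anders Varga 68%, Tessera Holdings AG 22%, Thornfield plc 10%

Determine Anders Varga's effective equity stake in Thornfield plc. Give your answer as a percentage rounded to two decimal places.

68.45%

Anders reaches Thornfield along 3 paths.
Direct stake: 53% = 53%.
Via Meridian: 100% × 15% = 15%.
Via Tessera: 9% × 5% = 0.45%.
Total: 53% + 15% + 0.45% = 68.45%.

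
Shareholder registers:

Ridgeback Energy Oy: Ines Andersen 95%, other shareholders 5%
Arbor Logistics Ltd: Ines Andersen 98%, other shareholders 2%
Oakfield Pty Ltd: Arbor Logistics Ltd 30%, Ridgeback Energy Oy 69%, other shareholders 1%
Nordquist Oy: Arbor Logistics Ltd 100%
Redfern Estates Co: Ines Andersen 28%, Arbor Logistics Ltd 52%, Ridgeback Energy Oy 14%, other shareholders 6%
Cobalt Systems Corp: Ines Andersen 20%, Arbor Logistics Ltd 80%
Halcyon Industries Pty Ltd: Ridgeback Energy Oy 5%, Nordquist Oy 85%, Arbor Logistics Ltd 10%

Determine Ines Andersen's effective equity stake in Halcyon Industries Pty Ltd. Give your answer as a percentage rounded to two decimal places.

97.85%

Ines reaches Halcyon along 3 paths.
Via Ridgeback: 95% × 5% = 4.75%.
Via Arbor → Nordquist: 98% × 100% × 85% = 83.3%.
Via Arbor: 98% × 10% = 9.8%.
Total: 4.75% + 83.3% + 9.8% = 97.85%.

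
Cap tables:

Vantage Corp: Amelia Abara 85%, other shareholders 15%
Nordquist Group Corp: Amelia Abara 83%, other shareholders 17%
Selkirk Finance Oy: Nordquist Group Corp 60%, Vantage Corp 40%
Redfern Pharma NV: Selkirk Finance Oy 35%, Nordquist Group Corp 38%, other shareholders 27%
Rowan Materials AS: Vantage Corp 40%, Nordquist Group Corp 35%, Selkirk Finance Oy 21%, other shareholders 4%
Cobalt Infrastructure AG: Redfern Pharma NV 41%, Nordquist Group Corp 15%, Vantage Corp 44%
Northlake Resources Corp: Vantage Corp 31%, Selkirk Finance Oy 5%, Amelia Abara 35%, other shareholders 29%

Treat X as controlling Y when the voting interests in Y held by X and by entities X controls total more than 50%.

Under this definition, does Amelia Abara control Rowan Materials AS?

Amelia holds 85% of Vantage, so Amelia controls Vantage.
Amelia holds 83% of Nordquist, so Amelia controls Nordquist.
Nordquist and Vantage together hold 60% + 40% = 100% of Selkirk, so Amelia controls Selkirk.
Vantage and Nordquist and Selkirk together hold 40% + 35% + 21% = 96% of Rowan, so Amelia controls Rowan.

Yes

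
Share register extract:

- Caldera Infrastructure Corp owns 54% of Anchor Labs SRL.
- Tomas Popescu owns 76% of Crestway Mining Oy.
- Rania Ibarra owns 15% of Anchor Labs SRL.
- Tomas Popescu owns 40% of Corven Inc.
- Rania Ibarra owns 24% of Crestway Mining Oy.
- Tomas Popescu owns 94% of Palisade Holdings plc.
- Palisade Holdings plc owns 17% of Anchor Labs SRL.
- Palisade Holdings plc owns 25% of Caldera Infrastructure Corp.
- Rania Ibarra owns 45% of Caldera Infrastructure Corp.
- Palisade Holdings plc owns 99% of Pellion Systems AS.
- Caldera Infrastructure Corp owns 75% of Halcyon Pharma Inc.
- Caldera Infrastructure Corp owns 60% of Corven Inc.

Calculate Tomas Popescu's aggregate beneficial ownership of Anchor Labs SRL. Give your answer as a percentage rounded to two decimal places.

28.67%

Tomas reaches Anchor along 2 paths.
Via Palisade: 94% × 17% = 15.98%.
Via Palisade → Caldera: 94% × 25% × 54% = 12.69%.
Total: 15.98% + 12.69% = 28.67%.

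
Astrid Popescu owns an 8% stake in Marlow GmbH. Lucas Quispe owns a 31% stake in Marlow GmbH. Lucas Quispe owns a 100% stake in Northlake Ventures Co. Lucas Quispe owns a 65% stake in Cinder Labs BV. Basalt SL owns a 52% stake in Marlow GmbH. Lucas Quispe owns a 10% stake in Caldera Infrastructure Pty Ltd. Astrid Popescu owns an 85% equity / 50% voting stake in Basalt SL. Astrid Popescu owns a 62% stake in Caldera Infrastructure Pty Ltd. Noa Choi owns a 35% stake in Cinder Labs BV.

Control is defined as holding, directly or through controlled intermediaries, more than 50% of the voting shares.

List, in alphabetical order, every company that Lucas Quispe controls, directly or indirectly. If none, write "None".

Lucas holds 100% of Northlake, so Lucas controls Northlake.
Lucas holds 65% of Cinder, so Lucas controls Cinder.
No other company's threshold is met.

Cinder Labs BV, Northlake Ventures Co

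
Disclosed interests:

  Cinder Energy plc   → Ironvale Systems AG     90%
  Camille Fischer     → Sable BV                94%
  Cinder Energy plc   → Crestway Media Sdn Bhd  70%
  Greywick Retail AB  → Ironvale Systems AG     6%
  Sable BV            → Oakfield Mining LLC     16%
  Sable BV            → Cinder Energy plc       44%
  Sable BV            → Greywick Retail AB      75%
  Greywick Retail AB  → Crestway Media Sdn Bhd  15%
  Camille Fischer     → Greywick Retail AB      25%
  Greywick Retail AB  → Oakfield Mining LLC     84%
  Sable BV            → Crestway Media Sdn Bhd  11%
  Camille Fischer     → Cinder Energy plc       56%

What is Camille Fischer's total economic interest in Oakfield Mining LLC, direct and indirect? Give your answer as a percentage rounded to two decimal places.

Camille reaches Oakfield along 3 paths.
Via Sable: 94% × 16% = 15.04%.
Via Greywick: 25% × 84% = 21%.
Via Sable → Greywick: 94% × 75% × 84% = 59.22%.
Total: 15.04% + 21% + 59.22% = 95.26%.

95.26%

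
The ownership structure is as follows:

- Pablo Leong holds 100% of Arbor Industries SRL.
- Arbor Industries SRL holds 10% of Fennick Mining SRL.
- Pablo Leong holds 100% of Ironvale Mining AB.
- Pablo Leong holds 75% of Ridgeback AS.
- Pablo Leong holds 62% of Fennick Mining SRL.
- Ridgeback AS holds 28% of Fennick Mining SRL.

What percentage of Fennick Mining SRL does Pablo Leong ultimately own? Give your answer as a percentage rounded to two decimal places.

93.00%

Pablo reaches Fennick along 3 paths.
Via Arbor: 100% × 10% = 10%.
Direct stake: 62% = 62%.
Via Ridgeback: 75% × 28% = 21%.
Total: 10% + 62% + 21% = 93%.
Rounded: 93.00%.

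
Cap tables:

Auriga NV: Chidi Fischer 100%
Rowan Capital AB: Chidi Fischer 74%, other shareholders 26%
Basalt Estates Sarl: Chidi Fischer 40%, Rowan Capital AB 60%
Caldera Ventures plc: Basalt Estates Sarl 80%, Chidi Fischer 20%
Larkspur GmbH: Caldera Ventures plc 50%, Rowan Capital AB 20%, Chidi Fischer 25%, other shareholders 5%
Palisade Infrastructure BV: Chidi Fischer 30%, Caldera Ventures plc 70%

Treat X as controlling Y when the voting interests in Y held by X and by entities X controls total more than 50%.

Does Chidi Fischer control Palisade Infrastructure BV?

Yes

Chidi holds 74% of Rowan, so Chidi controls Rowan.
Chidi and Rowan together hold 40% + 60% = 100% of Basalt, so Chidi controls Basalt.
Basalt and Chidi together hold 80% + 20% = 100% of Caldera, so Chidi controls Caldera.
Chidi and Caldera together hold 30% + 70% = 100% of Palisade, so Chidi controls Palisade.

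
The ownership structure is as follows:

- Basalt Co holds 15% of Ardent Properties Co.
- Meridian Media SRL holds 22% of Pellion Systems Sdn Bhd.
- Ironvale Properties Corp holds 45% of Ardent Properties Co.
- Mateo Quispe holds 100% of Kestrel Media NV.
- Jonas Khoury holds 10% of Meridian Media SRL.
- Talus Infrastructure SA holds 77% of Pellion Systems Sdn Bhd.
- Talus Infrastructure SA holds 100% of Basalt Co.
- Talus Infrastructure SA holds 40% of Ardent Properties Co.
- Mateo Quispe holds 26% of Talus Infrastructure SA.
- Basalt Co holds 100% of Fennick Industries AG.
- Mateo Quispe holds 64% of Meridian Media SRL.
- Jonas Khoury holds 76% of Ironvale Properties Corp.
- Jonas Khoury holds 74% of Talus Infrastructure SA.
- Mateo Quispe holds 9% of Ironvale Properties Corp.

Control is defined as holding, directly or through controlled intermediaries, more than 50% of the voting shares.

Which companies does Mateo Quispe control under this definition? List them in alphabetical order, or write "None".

Kestrel Media NV, Meridian Media SRL

Mateo holds 64% of Meridian, so Mateo controls Meridian.
Mateo holds 100% of Kestrel, so Mateo controls Kestrel.
No other company's threshold is met.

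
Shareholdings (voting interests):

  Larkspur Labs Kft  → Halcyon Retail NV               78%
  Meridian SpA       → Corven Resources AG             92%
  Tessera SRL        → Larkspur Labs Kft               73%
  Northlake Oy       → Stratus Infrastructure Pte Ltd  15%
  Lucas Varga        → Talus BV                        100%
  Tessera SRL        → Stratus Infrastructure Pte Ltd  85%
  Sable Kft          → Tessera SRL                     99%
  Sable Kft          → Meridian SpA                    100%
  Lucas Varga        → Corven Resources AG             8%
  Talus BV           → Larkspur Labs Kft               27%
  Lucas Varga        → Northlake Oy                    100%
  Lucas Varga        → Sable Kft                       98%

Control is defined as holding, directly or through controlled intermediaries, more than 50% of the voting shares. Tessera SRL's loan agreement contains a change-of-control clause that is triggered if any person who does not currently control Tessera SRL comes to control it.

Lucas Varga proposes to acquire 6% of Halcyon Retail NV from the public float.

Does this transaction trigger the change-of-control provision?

No

The purchase changes only Lucas's holdings, so Lucas is the only person who could newly come to control Tessera.
Lucas holds 98% of Sable, so Lucas controls Sable.
Sable holds 99% of Tessera, so Lucas controls Tessera.
So Lucas already controls Tessera before the transaction.
After the purchase, Lucas holds 6% of Halcyon directly.
Lucas controlled Tessera already, so this is not a new person acquiring control; every other person's position is unchanged or reduced.
No new person acquires control, so the clause is not triggered.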